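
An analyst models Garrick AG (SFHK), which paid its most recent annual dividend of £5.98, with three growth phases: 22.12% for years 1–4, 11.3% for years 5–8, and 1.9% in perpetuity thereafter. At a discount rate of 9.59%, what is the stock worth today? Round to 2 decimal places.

Three-stage DDM. Project D₁…D_8; terminal Gordon value at t=8 with g = 0.019; discount at r = 0.0959.
D_1 = 7.3028
D_2 = 8.9182
D_3 = 10.8908
D_4 = 13.2999
D_5 = 14.8028
D_6 = 16.4755
D_7 = 18.3372
D_8 = 20.4093
TV_8 = 20.7971/(0.0959−0.019) = 270.4437
P₀ = Σ Dₜ/(1+r)ᵗ + TV_8/(1+r)^8 = 199.9188

£199.92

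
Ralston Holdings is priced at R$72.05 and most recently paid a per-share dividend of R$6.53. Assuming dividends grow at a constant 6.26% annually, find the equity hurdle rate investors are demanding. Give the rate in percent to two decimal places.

Rearranging the constant-growth DDM: r = D₁/P₀ + g.
D₁ = 6.53 × (1 + 0.0626) = 6.9388.
r = 6.9388 / 72.05 + 0.0626 = 0.09631 + 0.0626 = 0.15891

15.89%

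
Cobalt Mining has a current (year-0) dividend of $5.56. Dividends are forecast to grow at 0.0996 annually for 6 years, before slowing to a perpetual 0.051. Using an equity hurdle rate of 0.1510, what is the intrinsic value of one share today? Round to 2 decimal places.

$72.94

Two-stage DDM. Project D₁…D_6 at 0.0996, terminal growth 0.051, discount at r = 0.151.
D_1 = 6.1138
D_2 = 6.7227
D_3 = 7.3923
D_4 = 8.1286
D_5 = 8.9382
D_6 = 9.8284
Terminal value at t=6: TV = D_7/(r−g) = 10.3297/(0.151−0.051) = 103.2966
P₀ = 6.1138/(1+0.151)^1 + 6.7227/(1+0.151)^2 + 7.3923/(1+0.151)^3 + 8.1286/(1+0.151)^4 + 8.9382/(1+0.151)^5 + 9.8284/(1+0.151)^6 + 103.2966/(1+0.151)^6 = 72.9427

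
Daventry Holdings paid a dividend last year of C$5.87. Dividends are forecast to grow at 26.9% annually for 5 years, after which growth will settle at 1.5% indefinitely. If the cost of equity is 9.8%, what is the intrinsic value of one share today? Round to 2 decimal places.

Two-stage DDM. Project D₁…D_5 at 0.269, terminal growth 0.015, discount at r = 0.098.
D_1 = 7.4490
D_2 = 9.4528
D_3 = 11.9956
D_4 = 15.2225
D_5 = 19.3173
Terminal value at t=5: TV = D_6/(r−g) = 19.6070/(0.098−0.015) = 236.2295
P₀ = 7.4490/(1+0.098)^1 + 9.4528/(1+0.098)^2 + 11.9956/(1+0.098)^3 + 15.2225/(1+0.098)^4 + 19.3173/(1+0.098)^5 + 236.2295/(1+0.098)^5 = 194.2847

C$194.28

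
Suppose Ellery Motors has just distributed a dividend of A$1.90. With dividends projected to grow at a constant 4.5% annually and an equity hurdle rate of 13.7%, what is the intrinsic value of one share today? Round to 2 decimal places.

A$21.58

Gordon growth model: P₀ = D₁/(r − g). D₁ = 1.90 × (1 + 0.045) = 1.9855.
P₀ = 1.9855 / (0.137 − 0.045) = 1.9855 / 0.092 = 21.5815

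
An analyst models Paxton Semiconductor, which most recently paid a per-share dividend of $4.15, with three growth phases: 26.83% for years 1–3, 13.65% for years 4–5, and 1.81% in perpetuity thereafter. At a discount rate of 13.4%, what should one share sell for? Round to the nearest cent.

Three-stage DDM. Project D₁…D_5; terminal Gordon value at t=5 with g = 0.0181; discount at r = 0.134.
D_1 = 5.2634
D_2 = 6.6756
D_3 = 8.4667
D_4 = 9.6224
D_5 = 10.9359
TV_5 = 11.1338/(0.134−0.0181) = 96.0638
P₀ = Σ Dₜ/(1+r)ᵗ + TV_5/(1+r)^5 = 78.5155

$78.52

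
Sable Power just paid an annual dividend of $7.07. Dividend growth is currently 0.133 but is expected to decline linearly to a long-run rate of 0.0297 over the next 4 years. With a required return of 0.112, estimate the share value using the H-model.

$106.20

H-model: P₀ = D₀[(1+g_L) + H(g_S−g_L)]/(r−g_L), with H = 4/2 = 2.
P₀ = 7.07 × [(1+0.0297) + 2×(0.133−0.0297)] / (0.112−0.0297)
   = 7.07 × 1.2363 / 0.0823 = 106.2046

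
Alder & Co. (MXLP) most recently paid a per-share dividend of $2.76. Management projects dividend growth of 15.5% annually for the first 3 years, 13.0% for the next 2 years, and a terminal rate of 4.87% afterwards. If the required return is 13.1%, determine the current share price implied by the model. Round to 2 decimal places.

$51.90

Three-stage DDM. Project D₁…D_5; terminal Gordon value at t=5 with g = 0.0487; discount at r = 0.131.
D_1 = 3.1878
D_2 = 3.6819
D_3 = 4.2526
D_4 = 4.8054
D_5 = 5.4302
TV_5 = 5.6946/(0.131−0.0487) = 69.1932
P₀ = Σ Dₜ/(1+r)ᵗ + TV_5/(1+r)^5 = 51.8971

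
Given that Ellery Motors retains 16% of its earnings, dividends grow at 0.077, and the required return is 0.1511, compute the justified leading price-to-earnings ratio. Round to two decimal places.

Payout ratio b = 1 − 0.16 = 0.84.
Justified leading P/E = b/(r−g) = 0.84/(0.1511−0.077) = 11.3360

11.34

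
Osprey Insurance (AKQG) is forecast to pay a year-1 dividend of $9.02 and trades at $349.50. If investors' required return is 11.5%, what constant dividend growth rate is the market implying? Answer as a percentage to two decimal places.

8.92%

From P₀ = D₁/(r − g), the implied growth is g = r − D₁/P₀.
g = 0.115 − 9.02/349.50 = 0.115 − 0.02581 = 0.08919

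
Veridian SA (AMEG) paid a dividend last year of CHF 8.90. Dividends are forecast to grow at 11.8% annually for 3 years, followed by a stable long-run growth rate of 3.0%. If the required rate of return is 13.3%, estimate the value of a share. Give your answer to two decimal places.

CHF 111.51

Two-stage DDM. Project D₁…D_3 at 0.118, terminal growth 0.03, discount at r = 0.133.
D_1 = 9.9502
D_2 = 11.1243
D_3 = 12.4370
Terminal value at t=3: TV = D_4/(r−g) = 12.8101/(0.133−0.03) = 124.3699
P₀ = 9.9502/(1+0.133)^1 + 11.1243/(1+0.133)^2 + 12.4370/(1+0.133)^3 + 124.3699/(1+0.133)^3 = 111.5110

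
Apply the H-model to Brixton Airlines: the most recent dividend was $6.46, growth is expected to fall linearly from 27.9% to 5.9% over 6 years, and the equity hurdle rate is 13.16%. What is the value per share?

H-model: P₀ = D₀[(1+g_L) + H(g_S−g_L)]/(r−g_L), with H = 6/2 = 3.
P₀ = 6.46 × [(1+0.059) + 3×(0.279−0.059)] / (0.1316−0.059)
   = 6.46 × 1.7190 / 0.0726 = 152.9579

$152.96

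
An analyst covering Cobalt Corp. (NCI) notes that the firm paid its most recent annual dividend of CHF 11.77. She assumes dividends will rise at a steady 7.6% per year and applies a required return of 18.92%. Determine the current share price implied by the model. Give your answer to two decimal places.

Gordon growth model: P₀ = D₁/(r − g). D₁ = 11.77 × (1 + 0.076) = 12.6645.
P₀ = 12.6645 / (0.1892 − 0.076) = 12.6645 / 0.1132 = 111.8774

CHF 111.88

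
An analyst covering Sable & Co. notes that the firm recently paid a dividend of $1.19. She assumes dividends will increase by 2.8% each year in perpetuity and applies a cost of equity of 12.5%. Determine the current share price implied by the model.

Gordon growth model: P₀ = D₁/(r − g). D₁ = 1.19 × (1 + 0.028) = 1.2233.
P₀ = 1.2233 / (0.125 − 0.028) = 1.2233 / 0.097 = 12.6115

$12.61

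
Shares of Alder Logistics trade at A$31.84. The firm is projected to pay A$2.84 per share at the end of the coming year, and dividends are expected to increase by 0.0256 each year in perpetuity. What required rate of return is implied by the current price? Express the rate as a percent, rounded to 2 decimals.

11.48%

Rearranging the constant-growth DDM: r = D₁/P₀ + g.
r = 2.8400 / 31.84 + 0.0256 = 0.08920 + 0.0256 = 0.11480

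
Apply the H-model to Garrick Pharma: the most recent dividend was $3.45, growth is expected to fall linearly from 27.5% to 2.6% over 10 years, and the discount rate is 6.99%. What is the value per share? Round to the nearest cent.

H-model: P₀ = D₀[(1+g_L) + H(g_S−g_L)]/(r−g_L), with H = 10/2 = 5.
P₀ = 3.45 × [(1+0.026) + 5×(0.275−0.026)] / (0.0699−0.026)
   = 3.45 × 2.2710 / 0.0439 = 178.4727

$178.47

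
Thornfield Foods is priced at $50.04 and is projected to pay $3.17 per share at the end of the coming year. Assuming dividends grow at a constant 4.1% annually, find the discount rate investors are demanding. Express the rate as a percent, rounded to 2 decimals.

Rearranging the constant-growth DDM: r = D₁/P₀ + g.
r = 3.1700 / 50.04 + 0.041 = 0.06335 + 0.041 = 0.10435

10.43%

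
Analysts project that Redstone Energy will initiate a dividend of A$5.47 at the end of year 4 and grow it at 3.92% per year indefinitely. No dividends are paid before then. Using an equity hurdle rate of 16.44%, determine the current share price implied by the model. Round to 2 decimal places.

Deferred-dividend DDM. At t=3 the remaining stream is a growing perpetuity with first payment D_4 = 5.47.
V_3 = D_4/(r−g) = 5.47/(0.1644−0.0392) = 43.6901
P₀ = V_3/(1+r)^3 = 43.6901/(1+0.1644)^3 = 27.6743

A$27.67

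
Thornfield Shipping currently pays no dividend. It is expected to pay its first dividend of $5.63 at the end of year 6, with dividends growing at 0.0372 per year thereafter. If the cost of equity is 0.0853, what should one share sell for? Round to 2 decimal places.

$77.73

Deferred-dividend DDM. At t=5 the remaining stream is a growing perpetuity with first payment D_6 = 5.63.
V_5 = D_6/(r−g) = 5.63/(0.0853−0.0372) = 117.0478
P₀ = V_5/(1+r)^5 = 117.0478/(1+0.0853)^5 = 77.7346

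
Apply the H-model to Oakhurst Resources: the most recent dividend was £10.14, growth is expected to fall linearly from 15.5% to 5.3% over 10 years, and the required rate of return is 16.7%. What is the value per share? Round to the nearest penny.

£139.02

H-model: P₀ = D₀[(1+g_L) + H(g_S−g_L)]/(r−g_L), with H = 10/2 = 5.
P₀ = 10.14 × [(1+0.053) + 5×(0.155−0.053)] / (0.167−0.053)
   = 10.14 × 1.5630 / 0.114 = 139.0247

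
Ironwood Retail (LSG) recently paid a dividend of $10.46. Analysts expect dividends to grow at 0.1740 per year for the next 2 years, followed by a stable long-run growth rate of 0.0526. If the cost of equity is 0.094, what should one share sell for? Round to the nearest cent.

$329.53

Two-stage DDM. Project D₁…D_2 at 0.174, terminal growth 0.0526, discount at r = 0.094.
D_1 = 12.2800
D_2 = 14.4168
Terminal value at t=2: TV = D_3/(r−g) = 15.1751/(0.094−0.0526) = 366.5480
P₀ = 12.2800/(1+0.094)^1 + 14.4168/(1+0.094)^2 + 366.5480/(1+0.094)^2 = 329.5349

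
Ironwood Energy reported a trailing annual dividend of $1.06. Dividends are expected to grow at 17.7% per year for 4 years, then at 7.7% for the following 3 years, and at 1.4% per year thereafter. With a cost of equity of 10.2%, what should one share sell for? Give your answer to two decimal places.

$23.80

Three-stage DDM. Project D₁…D_7; terminal Gordon value at t=7 with g = 0.014; discount at r = 0.102.
D_1 = 1.2476
D_2 = 1.4684
D_3 = 1.7284
D_4 = 2.0343
D_5 = 2.1909
D_6 = 2.3596
D_7 = 2.5413
TV_7 = 2.5769/(0.102−0.014) = 29.2829
P₀ = Σ Dₜ/(1+r)ᵗ + TV_7/(1+r)^7 = 23.8023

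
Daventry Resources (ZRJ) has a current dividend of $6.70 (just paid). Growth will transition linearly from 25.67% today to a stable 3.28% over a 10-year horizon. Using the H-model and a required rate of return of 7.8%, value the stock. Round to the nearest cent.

H-model: P₀ = D₀[(1+g_L) + H(g_S−g_L)]/(r−g_L), with H = 10/2 = 5.
P₀ = 6.70 × [(1+0.0328) + 5×(0.2567−0.0328)] / (0.078−0.0328)
   = 6.70 × 2.1523 / 0.0452 = 319.0356

$319.04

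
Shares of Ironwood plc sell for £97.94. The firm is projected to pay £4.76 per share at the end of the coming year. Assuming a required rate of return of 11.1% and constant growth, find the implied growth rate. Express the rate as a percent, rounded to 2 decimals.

From P₀ = D₁/(r − g), the implied growth is g = r − D₁/P₀.
g = 0.111 − 4.76/97.94 = 0.111 − 0.04860 = 0.06240

6.24%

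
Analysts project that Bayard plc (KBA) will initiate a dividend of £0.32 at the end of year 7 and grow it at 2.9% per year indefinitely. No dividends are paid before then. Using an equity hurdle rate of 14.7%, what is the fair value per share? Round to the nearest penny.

£1.19

Deferred-dividend DDM. At t=6 the remaining stream is a growing perpetuity with first payment D_7 = 0.32.
V_6 = D_7/(r−g) = 0.32/(0.147−0.029) = 2.7119
P₀ = V_6/(1+r)^6 = 2.7119/(1+0.147)^6 = 1.1909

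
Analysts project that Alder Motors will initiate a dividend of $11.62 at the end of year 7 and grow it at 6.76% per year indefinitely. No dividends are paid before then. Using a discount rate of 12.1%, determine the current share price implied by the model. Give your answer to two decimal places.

$109.66

Deferred-dividend DDM. At t=6 the remaining stream is a growing perpetuity with first payment D_7 = 11.62.
V_6 = D_7/(r−g) = 11.62/(0.121−0.0676) = 217.6030
P₀ = V_6/(1+r)^6 = 217.6030/(1+0.121)^6 = 109.6557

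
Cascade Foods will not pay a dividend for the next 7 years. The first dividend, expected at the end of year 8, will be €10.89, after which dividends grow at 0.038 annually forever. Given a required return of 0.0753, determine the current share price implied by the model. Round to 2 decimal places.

€175.64

Deferred-dividend DDM. At t=7 the remaining stream is a growing perpetuity with first payment D_8 = 10.89.
V_7 = D_8/(r−g) = 10.89/(0.0753−0.038) = 291.9571
P₀ = V_7/(1+r)^7 = 291.9571/(1+0.0753)^7 = 175.6352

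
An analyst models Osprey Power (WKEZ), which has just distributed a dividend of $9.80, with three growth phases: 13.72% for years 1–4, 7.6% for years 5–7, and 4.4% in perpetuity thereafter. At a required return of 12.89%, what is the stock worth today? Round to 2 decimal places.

$174.90

Three-stage DDM. Project D₁…D_7; terminal Gordon value at t=7 with g = 0.044; discount at r = 0.1289.
D_1 = 11.1446
D_2 = 12.6736
D_3 = 14.4124
D_4 = 16.3898
D_5 = 17.6354
D_6 = 18.9757
D_7 = 20.4179
TV_7 = 21.3162/(0.1289−0.044) = 251.0748
P₀ = Σ Dₜ/(1+r)ᵗ + TV_7/(1+r)^7 = 174.9024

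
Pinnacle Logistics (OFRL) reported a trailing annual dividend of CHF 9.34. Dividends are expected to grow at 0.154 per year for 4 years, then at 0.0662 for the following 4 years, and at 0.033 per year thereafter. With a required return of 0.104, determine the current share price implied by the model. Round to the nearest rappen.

Three-stage DDM. Project D₁…D_8; terminal Gordon value at t=8 with g = 0.033; discount at r = 0.104.
D_1 = 10.7784
D_2 = 12.4382
D_3 = 14.3537
D_4 = 16.5642
D_5 = 17.6607
D_6 = 18.8299
D_7 = 20.0764
D_8 = 21.4055
TV_8 = 22.1119/(0.104−0.033) = 311.4346
P₀ = Σ Dₜ/(1+r)ᵗ + TV_8/(1+r)^8 = 223.8270

CHF 223.83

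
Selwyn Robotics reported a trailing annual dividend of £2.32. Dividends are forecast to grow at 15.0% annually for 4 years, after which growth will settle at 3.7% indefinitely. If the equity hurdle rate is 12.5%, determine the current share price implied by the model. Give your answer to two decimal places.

Two-stage DDM. Project D₁…D_4 at 0.15, terminal growth 0.037, discount at r = 0.125.
D_1 = 2.6680
D_2 = 3.0682
D_3 = 3.5284
D_4 = 4.0577
Terminal value at t=4: TV = D_5/(r−g) = 4.2078/(0.125−0.037) = 47.8162
P₀ = 2.6680/(1+0.125)^1 + 3.0682/(1+0.125)^2 + 3.5284/(1+0.125)^3 + 4.0577/(1+0.125)^4 + 47.8162/(1+0.125)^4 = 39.6586

£39.66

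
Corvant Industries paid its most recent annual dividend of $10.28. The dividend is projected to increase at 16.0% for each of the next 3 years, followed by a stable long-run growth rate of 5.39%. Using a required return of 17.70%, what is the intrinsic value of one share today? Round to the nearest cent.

$114.21

Two-stage DDM. Project D₁…D_3 at 0.16, terminal growth 0.0539, discount at r = 0.177.
D_1 = 11.9248
D_2 = 13.8328
D_3 = 16.0460
Terminal value at t=3: TV = D_4/(r−g) = 16.9109/(0.177−0.0539) = 137.3752
P₀ = 11.9248/(1+0.177)^1 + 13.8328/(1+0.177)^2 + 16.0460/(1+0.177)^3 + 137.3752/(1+0.177)^3 = 114.2094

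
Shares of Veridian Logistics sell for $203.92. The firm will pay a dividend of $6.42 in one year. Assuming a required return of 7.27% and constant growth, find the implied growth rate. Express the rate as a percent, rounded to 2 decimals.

From P₀ = D₁/(r − g), the implied growth is g = r − D₁/P₀.
g = 0.0727 − 6.42/203.92 = 0.0727 − 0.03148 = 0.04122

4.12%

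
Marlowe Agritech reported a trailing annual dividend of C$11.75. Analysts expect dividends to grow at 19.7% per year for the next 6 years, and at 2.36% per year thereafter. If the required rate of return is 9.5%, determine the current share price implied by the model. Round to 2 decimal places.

C$384.85

Two-stage DDM. Project D₁…D_6 at 0.197, terminal growth 0.0236, discount at r = 0.095.
D_1 = 14.0648
D_2 = 16.8355
D_3 = 20.1521
D_4 = 24.1221
D_5 = 28.8741
D_6 = 34.5623
Terminal value at t=6: TV = D_7/(r−g) = 35.3780/(0.095−0.0236) = 495.4899
P₀ = 14.0648/(1+0.095)^1 + 16.8355/(1+0.095)^2 + 20.1521/(1+0.095)^3 + 24.1221/(1+0.095)^4 + 28.8741/(1+0.095)^5 + 34.5623/(1+0.095)^6 + 495.4899/(1+0.095)^6 = 384.8469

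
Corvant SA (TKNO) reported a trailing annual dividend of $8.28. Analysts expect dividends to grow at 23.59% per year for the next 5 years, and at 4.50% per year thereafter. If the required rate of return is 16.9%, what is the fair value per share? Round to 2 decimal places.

Two-stage DDM. Project D₁…D_5 at 0.2359, terminal growth 0.045, discount at r = 0.169.
D_1 = 10.2333
D_2 = 12.6473
D_3 = 15.6308
D_4 = 19.3181
D_5 = 23.8752
Terminal value at t=5: TV = D_6/(r−g) = 24.9496/(0.169−0.045) = 201.2063
P₀ = 10.2333/(1+0.169)^1 + 12.6473/(1+0.169)^2 + 15.6308/(1+0.169)^3 + 19.3181/(1+0.169)^4 + 23.8752/(1+0.169)^5 + 201.2063/(1+0.169)^5 = 141.2396

$141.24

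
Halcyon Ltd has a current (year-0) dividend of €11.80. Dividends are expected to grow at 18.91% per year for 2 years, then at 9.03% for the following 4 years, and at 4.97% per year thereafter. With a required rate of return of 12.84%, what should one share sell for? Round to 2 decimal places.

€226.02

Three-stage DDM. Project D₁…D_6; terminal Gordon value at t=6 with g = 0.0497; discount at r = 0.1284.
D_1 = 14.0314
D_2 = 16.6847
D_3 = 18.1913
D_4 = 19.8340
D_5 = 21.6250
D_6 = 23.5778
TV_6 = 24.7496/(0.1284−0.0497) = 314.4802
P₀ = Σ Dₜ/(1+r)ᵗ + TV_6/(1+r)^6 = 226.0158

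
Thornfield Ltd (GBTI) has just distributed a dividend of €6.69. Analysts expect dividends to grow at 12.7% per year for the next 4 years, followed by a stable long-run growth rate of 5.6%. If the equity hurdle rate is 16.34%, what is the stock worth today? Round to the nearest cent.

€82.66

Two-stage DDM. Project D₁…D_4 at 0.127, terminal growth 0.056, discount at r = 0.1634.
D_1 = 7.5396
D_2 = 8.4972
D_3 = 9.5763
D_4 = 10.7925
Terminal value at t=4: TV = D_5/(r−g) = 11.3969/(0.1634−0.056) = 106.1161
P₀ = 7.5396/(1+0.1634)^1 + 8.4972/(1+0.1634)^2 + 9.5763/(1+0.1634)^3 + 10.7925/(1+0.1634)^4 + 106.1161/(1+0.1634)^4 = 82.6562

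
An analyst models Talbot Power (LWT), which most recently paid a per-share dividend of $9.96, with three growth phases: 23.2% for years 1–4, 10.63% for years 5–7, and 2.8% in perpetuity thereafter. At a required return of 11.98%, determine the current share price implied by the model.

$251.18

Three-stage DDM. Project D₁…D_7; terminal Gordon value at t=7 with g = 0.028; discount at r = 0.1198.
D_1 = 12.2707
D_2 = 15.1175
D_3 = 18.6248
D_4 = 22.9457
D_5 = 25.3849
D_6 = 28.0833
D_7 = 31.0685
TV_7 = 31.9385/(0.1198−0.028) = 347.9135
P₀ = Σ Dₜ/(1+r)ᵗ + TV_7/(1+r)^7 = 251.1773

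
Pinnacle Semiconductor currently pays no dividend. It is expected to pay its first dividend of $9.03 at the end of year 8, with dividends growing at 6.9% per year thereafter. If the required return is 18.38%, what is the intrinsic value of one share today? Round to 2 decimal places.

Deferred-dividend DDM. At t=7 the remaining stream is a growing perpetuity with first payment D_8 = 9.03.
V_7 = D_8/(r−g) = 9.03/(0.1838−0.069) = 78.6585
P₀ = V_7/(1+r)^7 = 78.6585/(1+0.1838)^7 = 24.1433

$24.14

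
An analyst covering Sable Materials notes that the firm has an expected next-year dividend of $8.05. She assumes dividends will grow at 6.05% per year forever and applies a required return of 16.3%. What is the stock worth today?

Gordon growth model: P₀ = D₁/(r − g), with D₁ = 8.05 given directly.
P₀ = 8.0500 / (0.163 − 0.0605) = 8.0500 / 0.1025 = 78.5366

$78.54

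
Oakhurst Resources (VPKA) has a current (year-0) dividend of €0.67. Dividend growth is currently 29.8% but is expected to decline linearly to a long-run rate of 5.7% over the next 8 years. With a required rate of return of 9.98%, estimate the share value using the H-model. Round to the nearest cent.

€31.64

H-model: P₀ = D₀[(1+g_L) + H(g_S−g_L)]/(r−g_L), with H = 8/2 = 4.
P₀ = 0.67 × [(1+0.057) + 4×(0.298−0.057)] / (0.0998−0.057)
   = 0.67 × 2.0210 / 0.0428 = 31.6371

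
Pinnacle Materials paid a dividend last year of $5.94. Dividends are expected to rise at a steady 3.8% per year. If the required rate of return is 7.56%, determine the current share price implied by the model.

$163.98

Gordon growth model: P₀ = D₁/(r − g). D₁ = 5.94 × (1 + 0.038) = 6.1657.
P₀ = 6.1657 / (0.0756 − 0.038) = 6.1657 / 0.0376 = 163.9819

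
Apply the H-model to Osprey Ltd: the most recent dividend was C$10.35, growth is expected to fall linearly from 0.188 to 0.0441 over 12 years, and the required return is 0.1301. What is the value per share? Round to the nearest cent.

H-model: P₀ = D₀[(1+g_L) + H(g_S−g_L)]/(r−g_L), with H = 12/2 = 6.
P₀ = 10.35 × [(1+0.0441) + 6×(0.188−0.0441)] / (0.1301−0.0441)
   = 10.35 × 1.9075 / 0.086 = 229.5654

C$229.57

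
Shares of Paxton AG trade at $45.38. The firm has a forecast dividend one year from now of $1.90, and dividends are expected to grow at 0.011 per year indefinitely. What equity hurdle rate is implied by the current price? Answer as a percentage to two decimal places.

5.29%

Rearranging the constant-growth DDM: r = D₁/P₀ + g.
r = 1.9000 / 45.38 + 0.011 = 0.04187 + 0.011 = 0.05287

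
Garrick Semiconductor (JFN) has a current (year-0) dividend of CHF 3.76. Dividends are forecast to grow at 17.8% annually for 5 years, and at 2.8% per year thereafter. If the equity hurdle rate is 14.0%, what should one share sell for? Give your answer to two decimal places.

Two-stage DDM. Project D₁…D_5 at 0.178, terminal growth 0.028, discount at r = 0.14.
D_1 = 4.4293
D_2 = 5.2177
D_3 = 6.1464
D_4 = 7.2405
D_5 = 8.5293
Terminal value at t=5: TV = D_6/(r−g) = 8.7681/(0.14−0.028) = 78.2870
P₀ = 4.4293/(1+0.14)^1 + 5.2177/(1+0.14)^2 + 6.1464/(1+0.14)^3 + 7.2405/(1+0.14)^4 + 8.5293/(1+0.14)^5 + 78.2870/(1+0.14)^5 = 61.4255

CHF 61.43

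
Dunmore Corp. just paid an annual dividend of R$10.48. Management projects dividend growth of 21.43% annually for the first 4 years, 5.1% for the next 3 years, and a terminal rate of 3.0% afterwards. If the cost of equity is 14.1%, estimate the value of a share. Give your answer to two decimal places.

R$180.89

Three-stage DDM. Project D₁…D_7; terminal Gordon value at t=7 with g = 0.03; discount at r = 0.141.
D_1 = 12.7259
D_2 = 15.4530
D_3 = 18.7646
D_4 = 22.7859
D_5 = 23.9479
D_6 = 25.1693
D_7 = 26.4529
TV_7 = 27.2465/(0.141−0.03) = 245.4639
P₀ = Σ Dₜ/(1+r)ᵗ + TV_7/(1+r)^7 = 180.8923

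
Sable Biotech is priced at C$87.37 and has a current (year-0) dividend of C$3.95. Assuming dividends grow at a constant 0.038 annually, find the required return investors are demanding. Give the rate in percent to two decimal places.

8.49%

Rearranging the constant-growth DDM: r = D₁/P₀ + g.
D₁ = 3.95 × (1 + 0.038) = 4.1001.
r = 4.1001 / 87.37 + 0.038 = 0.04693 + 0.038 = 0.08493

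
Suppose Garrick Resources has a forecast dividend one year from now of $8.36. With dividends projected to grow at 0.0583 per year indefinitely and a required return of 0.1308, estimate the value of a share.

$115.31

Gordon growth model: P₀ = D₁/(r − g), with D₁ = 8.36 given directly.
P₀ = 8.3600 / (0.1308 − 0.0583) = 8.3600 / 0.0725 = 115.3103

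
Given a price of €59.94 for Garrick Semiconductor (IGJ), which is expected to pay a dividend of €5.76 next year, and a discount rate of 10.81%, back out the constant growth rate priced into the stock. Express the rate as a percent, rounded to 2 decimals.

1.20%

From P₀ = D₁/(r − g), the implied growth is g = r − D₁/P₀.
g = 0.1081 − 5.76/59.94 = 0.1081 − 0.09610 = 0.01200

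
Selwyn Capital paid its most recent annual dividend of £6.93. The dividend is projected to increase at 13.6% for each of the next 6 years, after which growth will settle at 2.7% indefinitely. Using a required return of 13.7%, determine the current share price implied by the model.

£105.81

Two-stage DDM. Project D₁…D_6 at 0.136, terminal growth 0.027, discount at r = 0.137.
D_1 = 7.8725
D_2 = 8.9431
D_3 = 10.1594
D_4 = 11.5411
D_5 = 13.1107
D_6 = 14.8937
Terminal value at t=6: TV = D_7/(r−g) = 15.2959/(0.137−0.027) = 139.0532
P₀ = 7.8725/(1+0.137)^1 + 8.9431/(1+0.137)^2 + 10.1594/(1+0.137)^3 + 11.5411/(1+0.137)^4 + 13.1107/(1+0.137)^5 + 14.8937/(1+0.137)^6 + 139.0532/(1+0.137)^6 = 105.8125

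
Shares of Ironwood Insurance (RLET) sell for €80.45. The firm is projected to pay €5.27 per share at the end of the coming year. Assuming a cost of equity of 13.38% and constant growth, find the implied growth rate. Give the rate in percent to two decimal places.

From P₀ = D₁/(r − g), the implied growth is g = r − D₁/P₀.
g = 0.1338 − 5.27/80.45 = 0.1338 − 0.06551 = 0.06829

6.83%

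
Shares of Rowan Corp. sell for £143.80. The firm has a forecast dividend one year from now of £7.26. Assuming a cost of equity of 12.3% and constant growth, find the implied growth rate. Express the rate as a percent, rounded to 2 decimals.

7.25%

From P₀ = D₁/(r − g), the implied growth is g = r − D₁/P₀.
g = 0.123 − 7.26/143.80 = 0.123 − 0.05049 = 0.07251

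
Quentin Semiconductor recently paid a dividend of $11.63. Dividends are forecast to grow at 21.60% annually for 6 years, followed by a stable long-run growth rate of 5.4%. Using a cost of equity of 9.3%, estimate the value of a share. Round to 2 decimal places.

$699.03

Two-stage DDM. Project D₁…D_6 at 0.216, terminal growth 0.054, discount at r = 0.093.
D_1 = 14.1421
D_2 = 17.1968
D_3 = 20.9113
D_4 = 25.4281
D_5 = 30.9206
D_6 = 37.5994
Terminal value at t=6: TV = D_7/(r−g) = 39.6298/(0.093−0.054) = 1016.1485
P₀ = 14.1421/(1+0.093)^1 + 17.1968/(1+0.093)^2 + 20.9113/(1+0.093)^3 + 25.4281/(1+0.093)^4 + 30.9206/(1+0.093)^5 + 37.5994/(1+0.093)^6 + 1016.1485/(1+0.093)^6 = 699.0261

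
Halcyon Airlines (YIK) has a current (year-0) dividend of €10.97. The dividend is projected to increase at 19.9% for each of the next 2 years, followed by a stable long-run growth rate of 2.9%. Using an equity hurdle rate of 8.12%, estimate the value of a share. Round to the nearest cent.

Two-stage DDM. Project D₁…D_2 at 0.199, terminal growth 0.029, discount at r = 0.0812.
D_1 = 13.1530
D_2 = 15.7705
Terminal value at t=2: TV = D_3/(r−g) = 16.2278/(0.0812−0.029) = 310.8779
P₀ = 13.1530/(1+0.0812)^1 + 15.7705/(1+0.0812)^2 + 310.8779/(1+0.0812)^2 = 291.5923

€291.59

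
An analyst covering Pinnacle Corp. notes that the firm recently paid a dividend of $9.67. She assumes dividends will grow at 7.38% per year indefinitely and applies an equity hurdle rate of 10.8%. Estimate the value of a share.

$303.62

Gordon growth model: P₀ = D₁/(r − g). D₁ = 9.67 × (1 + 0.0738) = 10.3836.
P₀ = 10.3836 / (0.108 − 0.0738) = 10.3836 / 0.0342 = 303.6154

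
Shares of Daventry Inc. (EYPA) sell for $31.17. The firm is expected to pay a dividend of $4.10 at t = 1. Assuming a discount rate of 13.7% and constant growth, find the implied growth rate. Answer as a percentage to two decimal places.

From P₀ = D₁/(r − g), the implied growth is g = r − D₁/P₀.
g = 0.137 − 4.10/31.17 = 0.137 − 0.13154 = 0.00546

0.55%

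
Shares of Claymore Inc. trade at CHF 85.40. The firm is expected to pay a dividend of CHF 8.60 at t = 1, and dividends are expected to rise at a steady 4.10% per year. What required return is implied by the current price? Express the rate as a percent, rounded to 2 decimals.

Rearranging the constant-growth DDM: r = D₁/P₀ + g.
r = 8.6000 / 85.40 + 0.041 = 0.10070 + 0.041 = 0.14170

14.17%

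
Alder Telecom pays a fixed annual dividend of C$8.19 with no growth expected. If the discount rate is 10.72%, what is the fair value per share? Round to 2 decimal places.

C$76.40

Zero-growth DDM (perpetuity): P₀ = D/r = 8.19 / 0.1072 = 76.3993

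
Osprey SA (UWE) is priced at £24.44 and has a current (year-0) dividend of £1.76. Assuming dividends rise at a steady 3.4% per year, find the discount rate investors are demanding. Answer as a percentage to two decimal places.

Rearranging the constant-growth DDM: r = D₁/P₀ + g.
D₁ = 1.76 × (1 + 0.034) = 1.8198.
r = 1.8198 / 24.44 + 0.034 = 0.07446 + 0.034 = 0.10846

10.85%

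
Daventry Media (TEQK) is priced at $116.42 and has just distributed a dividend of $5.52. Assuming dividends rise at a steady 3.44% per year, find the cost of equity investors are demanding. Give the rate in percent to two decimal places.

8.34%

Rearranging the constant-growth DDM: r = D₁/P₀ + g.
D₁ = 5.52 × (1 + 0.0344) = 5.7099.
r = 5.7099 / 116.42 + 0.0344 = 0.04905 + 0.0344 = 0.08345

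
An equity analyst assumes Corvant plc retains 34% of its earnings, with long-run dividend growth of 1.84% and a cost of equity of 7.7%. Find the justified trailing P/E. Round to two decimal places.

11.47

Payout ratio b = 1 − 0.34 = 0.66.
Justified trailing P/E = b(1+g)/(r−g) = 0.66×(1+0.0184)/(0.077−0.0184) = 11.4700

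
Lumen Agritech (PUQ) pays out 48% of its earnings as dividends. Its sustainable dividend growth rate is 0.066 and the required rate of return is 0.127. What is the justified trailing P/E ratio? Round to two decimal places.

Justified trailing P/E = b(1+g)/(r−g) = 0.48×(1+0.066)/(0.127−0.066) = 8.3882

8.39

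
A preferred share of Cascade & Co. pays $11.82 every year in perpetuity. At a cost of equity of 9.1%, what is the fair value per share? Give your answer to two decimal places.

Zero-growth DDM (perpetuity): P₀ = D/r = 11.82 / 0.091 = 129.8901

$129.89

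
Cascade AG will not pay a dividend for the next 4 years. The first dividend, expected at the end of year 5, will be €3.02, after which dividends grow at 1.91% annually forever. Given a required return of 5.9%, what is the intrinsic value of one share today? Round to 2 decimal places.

€60.18

Deferred-dividend DDM. At t=4 the remaining stream is a growing perpetuity with first payment D_5 = 3.02.
V_4 = D_5/(r−g) = 3.02/(0.059−0.0191) = 75.6892
P₀ = V_4/(1+r)^4 = 75.6892/(1+0.059)^4 = 60.1797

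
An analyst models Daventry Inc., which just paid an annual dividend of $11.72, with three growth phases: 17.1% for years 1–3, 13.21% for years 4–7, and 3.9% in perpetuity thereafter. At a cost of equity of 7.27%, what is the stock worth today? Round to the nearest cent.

Three-stage DDM. Project D₁…D_7; terminal Gordon value at t=7 with g = 0.039; discount at r = 0.0727.
D_1 = 13.7241
D_2 = 16.0709
D_3 = 18.8191
D_4 = 21.3051
D_5 = 24.1195
D_6 = 27.3057
D_7 = 30.9127
TV_7 = 32.1183/(0.0727−0.039) = 953.0663
P₀ = Σ Dₜ/(1+r)ᵗ + TV_7/(1+r)^7 = 695.0579

$695.06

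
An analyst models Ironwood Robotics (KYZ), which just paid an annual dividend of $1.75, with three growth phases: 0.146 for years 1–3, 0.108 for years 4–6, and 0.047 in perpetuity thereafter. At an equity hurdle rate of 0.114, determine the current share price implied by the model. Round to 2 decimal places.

$40.51

Three-stage DDM. Project D₁…D_6; terminal Gordon value at t=6 with g = 0.047; discount at r = 0.114.
D_1 = 2.0055
D_2 = 2.2983
D_3 = 2.6339
D_4 = 2.9183
D_5 = 3.2335
D_6 = 3.5827
TV_6 = 3.7511/(0.114−0.047) = 55.9865
P₀ = Σ Dₜ/(1+r)ᵗ + TV_6/(1+r)^6 = 40.5052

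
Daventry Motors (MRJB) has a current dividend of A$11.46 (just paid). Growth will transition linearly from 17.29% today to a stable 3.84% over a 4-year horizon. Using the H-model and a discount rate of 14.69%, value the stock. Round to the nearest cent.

H-model: P₀ = D₀[(1+g_L) + H(g_S−g_L)]/(r−g_L), with H = 4/2 = 2.
P₀ = 11.46 × [(1+0.0384) + 2×(0.1729−0.0384)] / (0.1469−0.0384)
   = 11.46 × 1.3074 / 0.1085 = 138.0904

A$138.09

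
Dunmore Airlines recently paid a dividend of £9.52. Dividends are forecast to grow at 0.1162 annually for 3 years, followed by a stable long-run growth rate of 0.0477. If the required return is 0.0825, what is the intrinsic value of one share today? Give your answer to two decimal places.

£344.60

Two-stage DDM. Project D₁…D_3 at 0.1162, terminal growth 0.0477, discount at r = 0.0825.
D_1 = 10.6262
D_2 = 11.8610
D_3 = 13.2392
Terminal value at t=3: TV = D_4/(r−g) = 13.8708/(0.0825−0.0477) = 398.5848
P₀ = 10.6262/(1+0.0825)^1 + 11.8610/(1+0.0825)^2 + 13.2392/(1+0.0825)^3 + 398.5848/(1+0.0825)^3 = 344.5977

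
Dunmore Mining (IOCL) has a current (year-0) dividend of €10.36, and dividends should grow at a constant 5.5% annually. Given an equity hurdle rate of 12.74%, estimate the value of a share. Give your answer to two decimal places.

Gordon growth model: P₀ = D₁/(r − g). D₁ = 10.36 × (1 + 0.055) = 10.9298.
P₀ = 10.9298 / (0.1274 − 0.055) = 10.9298 / 0.0724 = 150.9641

€150.96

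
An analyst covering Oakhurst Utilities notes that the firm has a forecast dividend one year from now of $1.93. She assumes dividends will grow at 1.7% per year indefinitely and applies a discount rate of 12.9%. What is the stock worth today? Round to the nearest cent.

Gordon growth model: P₀ = D₁/(r − g), with D₁ = 1.93 given directly.
P₀ = 1.9300 / (0.129 − 0.017) = 1.9300 / 0.112 = 17.2321

$17.23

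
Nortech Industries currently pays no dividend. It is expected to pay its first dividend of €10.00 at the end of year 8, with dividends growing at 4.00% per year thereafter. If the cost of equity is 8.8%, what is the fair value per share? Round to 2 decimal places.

Deferred-dividend DDM. At t=7 the remaining stream is a growing perpetuity with first payment D_8 = 10.00.
V_7 = D_8/(r−g) = 10.00/(0.088−0.04) = 208.3333
P₀ = V_7/(1+r)^7 = 208.3333/(1+0.088)^7 = 115.4400

€115.44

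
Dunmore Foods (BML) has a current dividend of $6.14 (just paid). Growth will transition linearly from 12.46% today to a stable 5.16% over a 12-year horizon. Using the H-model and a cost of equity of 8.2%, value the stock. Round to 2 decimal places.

H-model: P₀ = D₀[(1+g_L) + H(g_S−g_L)]/(r−g_L), with H = 12/2 = 6.
P₀ = 6.14 × [(1+0.0516) + 6×(0.1246−0.0516)] / (0.082−0.0516)
   = 6.14 × 1.4896 / 0.0304 = 300.8600

$300.86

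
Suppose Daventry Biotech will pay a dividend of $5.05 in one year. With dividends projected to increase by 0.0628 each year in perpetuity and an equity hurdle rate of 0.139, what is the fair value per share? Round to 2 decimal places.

Gordon growth model: P₀ = D₁/(r − g), with D₁ = 5.05 given directly.
P₀ = 5.0500 / (0.139 − 0.0628) = 5.0500 / 0.0762 = 66.2730

$66.27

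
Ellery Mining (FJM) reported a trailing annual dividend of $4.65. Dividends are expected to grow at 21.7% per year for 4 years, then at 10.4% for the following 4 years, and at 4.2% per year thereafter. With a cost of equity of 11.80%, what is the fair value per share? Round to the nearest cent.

Three-stage DDM. Project D₁…D_8; terminal Gordon value at t=8 with g = 0.042; discount at r = 0.118.
D_1 = 5.6591
D_2 = 6.8871
D_3 = 8.3816
D_4 = 10.2004
D_5 = 11.2612
D_6 = 12.4324
D_7 = 13.7253
D_8 = 15.1528
TV_8 = 15.7892/(0.118−0.042) = 207.7522
P₀ = Σ Dₜ/(1+r)ᵗ + TV_8/(1+r)^8 = 133.5233

$133.52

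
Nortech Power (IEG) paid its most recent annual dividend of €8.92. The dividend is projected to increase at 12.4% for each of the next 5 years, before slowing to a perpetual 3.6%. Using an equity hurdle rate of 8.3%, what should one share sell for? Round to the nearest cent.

Two-stage DDM. Project D₁…D_5 at 0.124, terminal growth 0.036, discount at r = 0.083.
D_1 = 10.0261
D_2 = 11.2693
D_3 = 12.6667
D_4 = 14.2374
D_5 = 16.0028
Terminal value at t=5: TV = D_6/(r−g) = 16.5789/(0.083−0.036) = 352.7429
P₀ = 10.0261/(1+0.083)^1 + 11.2693/(1+0.083)^2 + 12.6667/(1+0.083)^3 + 14.2374/(1+0.083)^4 + 16.0028/(1+0.083)^5 + 352.7429/(1+0.083)^5 = 286.6926

€286.69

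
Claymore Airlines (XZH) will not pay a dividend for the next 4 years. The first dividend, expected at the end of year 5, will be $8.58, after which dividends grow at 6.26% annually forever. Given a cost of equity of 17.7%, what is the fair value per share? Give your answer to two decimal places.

$39.08

Deferred-dividend DDM. At t=4 the remaining stream is a growing perpetuity with first payment D_5 = 8.58.
V_4 = D_5/(r−g) = 8.58/(0.177−0.0626) = 75.0000
P₀ = V_4/(1+r)^4 = 75.0000/(1+0.177)^4 = 39.0801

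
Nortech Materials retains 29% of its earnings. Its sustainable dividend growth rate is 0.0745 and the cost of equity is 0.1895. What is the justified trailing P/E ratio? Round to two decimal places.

Payout ratio b = 1 − 0.29 = 0.71.
Justified trailing P/E = b(1+g)/(r−g) = 0.71×(1+0.0745)/(0.1895−0.0745) = 6.6339

6.63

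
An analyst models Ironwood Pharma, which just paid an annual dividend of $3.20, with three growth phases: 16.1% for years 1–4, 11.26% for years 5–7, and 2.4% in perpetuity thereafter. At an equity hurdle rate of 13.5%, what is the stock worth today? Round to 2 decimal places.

Three-stage DDM. Project D₁…D_7; terminal Gordon value at t=7 with g = 0.024; discount at r = 0.135.
D_1 = 3.7152
D_2 = 4.3133
D_3 = 5.0078
D_4 = 5.8141
D_5 = 6.4687
D_6 = 7.1971
D_7 = 8.0075
TV_7 = 8.1997/(0.135−0.024) = 73.8708
P₀ = Σ Dₜ/(1+r)ᵗ + TV_7/(1+r)^7 = 54.0950

$54.09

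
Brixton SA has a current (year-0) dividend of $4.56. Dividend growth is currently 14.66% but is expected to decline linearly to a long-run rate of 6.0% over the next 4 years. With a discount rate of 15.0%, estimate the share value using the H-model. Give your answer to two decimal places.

$62.48

H-model: P₀ = D₀[(1+g_L) + H(g_S−g_L)]/(r−g_L), with H = 4/2 = 2.
P₀ = 4.56 × [(1+0.06) + 2×(0.1466−0.06)] / (0.15−0.06)
   = 4.56 × 1.2332 / 0.09 = 62.4821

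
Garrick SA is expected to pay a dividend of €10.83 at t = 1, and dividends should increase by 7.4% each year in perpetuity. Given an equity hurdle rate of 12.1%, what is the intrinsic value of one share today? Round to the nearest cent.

€230.43

Gordon growth model: P₀ = D₁/(r − g), with D₁ = 10.83 given directly.
P₀ = 10.8300 / (0.121 − 0.074) = 10.8300 / 0.047 = 230.4255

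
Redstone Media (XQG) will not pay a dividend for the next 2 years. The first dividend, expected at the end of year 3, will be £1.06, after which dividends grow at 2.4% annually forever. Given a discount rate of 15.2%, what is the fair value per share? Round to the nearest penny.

Deferred-dividend DDM. At t=2 the remaining stream is a growing perpetuity with first payment D_3 = 1.06.
V_2 = D_3/(r−g) = 1.06/(0.152−0.024) = 8.2812
P₀ = V_2/(1+r)^2 = 8.2812/(1+0.152)^2 = 6.2401

£6.24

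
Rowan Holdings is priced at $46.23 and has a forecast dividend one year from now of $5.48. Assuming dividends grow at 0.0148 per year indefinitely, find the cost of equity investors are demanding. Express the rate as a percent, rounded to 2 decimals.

Rearranging the constant-growth DDM: r = D₁/P₀ + g.
r = 5.4800 / 46.23 + 0.0148 = 0.11854 + 0.0148 = 0.13334

13.33%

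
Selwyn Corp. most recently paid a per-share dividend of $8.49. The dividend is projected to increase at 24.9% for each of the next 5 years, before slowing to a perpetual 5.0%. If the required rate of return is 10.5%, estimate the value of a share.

Two-stage DDM. Project D₁…D_5 at 0.249, terminal growth 0.05, discount at r = 0.105.
D_1 = 10.6040
D_2 = 13.2444
D_3 = 16.5423
D_4 = 20.6613
D_5 = 25.8060
Terminal value at t=5: TV = D_6/(r−g) = 27.0962/(0.105−0.05) = 492.6591
P₀ = 10.6040/(1+0.105)^1 + 13.2444/(1+0.105)^2 + 16.5423/(1+0.105)^3 + 20.6613/(1+0.105)^4 + 25.8060/(1+0.105)^5 + 492.6591/(1+0.105)^5 = 361.2703

$361.27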